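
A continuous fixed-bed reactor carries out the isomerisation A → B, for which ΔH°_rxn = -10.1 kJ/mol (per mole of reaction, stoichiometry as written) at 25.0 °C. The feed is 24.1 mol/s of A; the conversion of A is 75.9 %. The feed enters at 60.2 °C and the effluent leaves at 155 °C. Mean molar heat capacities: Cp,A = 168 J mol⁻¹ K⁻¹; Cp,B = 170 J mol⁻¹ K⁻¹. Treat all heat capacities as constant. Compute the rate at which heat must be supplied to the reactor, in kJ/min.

Extent of reaction ξ = 0.759 × 24.1 = 18.292 mol/s
Reaction term: ξ·ΔH°_rxn = 18.292 × -10.1 = -184.75 kJ/s
Sensible, feed 60.2→25 °C: -142.52 kJ/s
Outlet flows (mol/s): A 5.8081, B 18.292
Sensible, products 25→155 °C: 531.1 kJ/s
Q = ΔH = 203.83 kJ/s = 203.83 kW
Heat supplied = 12230 kJ/min

Q_in = 12200 kJ/min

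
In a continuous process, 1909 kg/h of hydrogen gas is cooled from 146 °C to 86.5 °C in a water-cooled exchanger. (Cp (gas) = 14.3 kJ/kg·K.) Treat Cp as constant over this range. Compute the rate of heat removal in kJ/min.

Q = ṁ·Cp·ΔT = 1909 × 14.3 × (86.5 − 146) = -1.6243e+06 kJ/h
Converting: 1.6243e+06 / 3600 s = 451.19 kW
Cooling duty = 27071 kJ/min

Q_c = 27100 kJ/min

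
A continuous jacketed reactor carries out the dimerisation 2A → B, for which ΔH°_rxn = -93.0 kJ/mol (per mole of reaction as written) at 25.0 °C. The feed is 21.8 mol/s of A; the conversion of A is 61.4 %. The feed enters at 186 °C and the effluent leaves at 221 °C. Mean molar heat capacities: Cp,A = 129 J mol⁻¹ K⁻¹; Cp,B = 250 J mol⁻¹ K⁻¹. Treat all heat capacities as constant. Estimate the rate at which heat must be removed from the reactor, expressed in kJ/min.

Q_out = 32100 kJ/min

Extent of reaction ξ = 0.614 × 21.8 / 2 = 6.6926 mol/s
Reaction term: ξ·ΔH°_rxn = 6.6926 × -93.0 = -622.41 kJ/s
Sensible, feed 186→25 °C: -452.76 kJ/s
Outlet flows (mol/s): A 8.4148, B 6.6926
Sensible, products 25→221 °C: 540.7 kJ/s
Q = ΔH = -534.48 kJ/s = -534.48 kW
Heat removed = 32069 kJ/min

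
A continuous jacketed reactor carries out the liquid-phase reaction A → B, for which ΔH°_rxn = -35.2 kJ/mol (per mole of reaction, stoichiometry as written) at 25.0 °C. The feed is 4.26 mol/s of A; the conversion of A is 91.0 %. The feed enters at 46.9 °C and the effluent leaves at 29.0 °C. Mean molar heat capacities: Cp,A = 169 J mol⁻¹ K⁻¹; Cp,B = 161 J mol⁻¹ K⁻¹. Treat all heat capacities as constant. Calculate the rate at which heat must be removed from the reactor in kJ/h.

Extent of reaction ξ = 0.910 × 4.26 = 3.8766 mol/s
Reaction term: ξ·ΔH°_rxn = 3.8766 × -35.2 = -136.46 kJ/s
Sensible, feed 46.9→25 °C: -15.767 kJ/s
Outlet flows (mol/s): A 0.3834, B 3.8766
Sensible, products 25→29.0 °C: 2.7557 kJ/s
Q = ΔH = -149.47 kJ/s = -149.47 kW
Heat removed = 538080 kJ/h

Q_out = 538000 kJ/h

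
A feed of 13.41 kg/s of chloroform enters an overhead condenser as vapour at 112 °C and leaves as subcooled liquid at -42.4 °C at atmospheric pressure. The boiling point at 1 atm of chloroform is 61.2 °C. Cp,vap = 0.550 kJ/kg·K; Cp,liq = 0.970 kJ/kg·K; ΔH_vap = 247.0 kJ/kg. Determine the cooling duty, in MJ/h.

Q_c = 18100 MJ/h

vapour 112→61.2 °C: -27.94 kJ/kg
condensation at 61.2 °C: -247 kJ/kg
liquid 61.2→-42.4 °C: -100.49 kJ/kg
Δh = -27.94 + -247 + -100.49 = -375.43 kJ/kg
Q = ṁ·Δh = 13.41 kg/s × -375.43 kJ/kg = -5034.5 kJ/s
|Q| = 5034.5 kW = 18124 MJ/h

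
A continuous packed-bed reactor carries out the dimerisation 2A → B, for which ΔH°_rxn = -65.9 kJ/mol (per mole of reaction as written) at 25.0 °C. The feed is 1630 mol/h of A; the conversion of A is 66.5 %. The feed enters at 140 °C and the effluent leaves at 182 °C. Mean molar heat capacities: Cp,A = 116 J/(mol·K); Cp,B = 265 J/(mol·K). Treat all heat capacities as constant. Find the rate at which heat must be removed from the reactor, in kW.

Extent of reaction ξ = 0.665 × 1630 / 2 = 541.98 mol/h
Reaction term: ξ·ΔH°_rxn = 541.98 × -65.9 = -35716 kJ/h
Sensible, feed 140→25 °C: -21744 kJ/h
Outlet flows (mol/h): A 546.05, B 541.98
Sensible, products 25→182 °C: 32494 kJ/h
Q = ΔH = -24967 kJ/h = -6.9352 kW
Heat removed = 6.9352 kW

Q_out = 6.94 kW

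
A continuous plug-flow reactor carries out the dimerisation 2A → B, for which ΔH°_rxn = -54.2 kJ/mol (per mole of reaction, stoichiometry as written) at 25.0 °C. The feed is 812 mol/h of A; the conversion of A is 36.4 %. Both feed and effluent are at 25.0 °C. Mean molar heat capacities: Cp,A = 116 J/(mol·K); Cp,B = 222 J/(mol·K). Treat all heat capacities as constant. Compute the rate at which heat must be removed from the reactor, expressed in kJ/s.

Q_out = 2.22 kJ/s

Extent of reaction ξ = 0.364 × 812 / 2 = 147.78 mol/h
Reaction term: ξ·ΔH°_rxn = 147.78 × -54.2 = -8009.9 kJ/h
Q = ΔH = -8009.9 kJ/h = -2.225 kW
Heat removed = 2.225 kJ/s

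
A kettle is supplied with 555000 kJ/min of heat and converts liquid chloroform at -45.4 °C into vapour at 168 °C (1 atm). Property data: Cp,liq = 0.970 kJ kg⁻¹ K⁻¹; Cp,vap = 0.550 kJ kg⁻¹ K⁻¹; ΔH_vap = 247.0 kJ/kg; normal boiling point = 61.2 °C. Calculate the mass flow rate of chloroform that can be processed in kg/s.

Δh = 0.970×(61.2−-45.4) + 247.0 + 0.550×(168−61.2) = 409.14 kJ/kg
Q = 555000 kJ/min = 9250 kJ/s = 9250 kJ/s
ṁ = Q/Δh = 9250 / 409.14 = 22.608 kg/s

ṁ = 22.6 kg/s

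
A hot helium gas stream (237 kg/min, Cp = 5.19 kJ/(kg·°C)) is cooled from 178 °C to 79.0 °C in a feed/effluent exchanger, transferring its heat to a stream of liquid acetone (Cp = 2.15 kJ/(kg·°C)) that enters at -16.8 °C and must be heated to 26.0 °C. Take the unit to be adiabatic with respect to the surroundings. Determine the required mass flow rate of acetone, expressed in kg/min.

Heat released by hot stream: Q = 237 × 5.19 × (178 − 79.0) = 121770 kJ/min
Energy balance on cold side (adiabatic exchanger): Q = ṁ_c·Cp_c·(T_c,out − T_c,in)
ṁ_c = 121770 / [2.15 × (26.0 − -16.8)] = 1323.3 kg/min

ṁ_c = 1320 kg/min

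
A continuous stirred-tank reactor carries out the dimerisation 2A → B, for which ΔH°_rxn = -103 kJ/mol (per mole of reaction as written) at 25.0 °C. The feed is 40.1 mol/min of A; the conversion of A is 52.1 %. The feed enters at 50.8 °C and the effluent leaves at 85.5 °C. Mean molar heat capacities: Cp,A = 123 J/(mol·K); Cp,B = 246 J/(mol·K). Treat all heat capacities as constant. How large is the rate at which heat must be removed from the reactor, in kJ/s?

Q_out = 15.1 kJ/s

Extent of reaction ξ = 0.521 × 40.1 / 2 = 10.446 mol/min
Reaction term: ξ·ΔH°_rxn = 10.446 × -103 = -1075.9 kJ/min
Sensible, feed 50.8→25 °C: -127.25 kJ/min
Outlet flows (mol/min): A 19.208, B 10.446
Sensible, products 25→85.5 °C: 298.4 kJ/min
Q = ΔH = -904.79 kJ/min = -15.08 kW
Heat removed = 15.08 kJ/s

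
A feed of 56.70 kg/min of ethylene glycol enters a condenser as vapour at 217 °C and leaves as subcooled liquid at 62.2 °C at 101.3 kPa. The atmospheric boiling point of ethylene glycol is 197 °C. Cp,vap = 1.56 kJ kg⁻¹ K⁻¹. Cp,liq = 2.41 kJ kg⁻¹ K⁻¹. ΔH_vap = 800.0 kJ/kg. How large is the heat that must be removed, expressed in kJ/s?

Q_c = 1090 kJ/s

vapour 217→197 °C: -31.2 kJ/kg
condensation at 197 °C: -800 kJ/kg
liquid 197→62.2 °C: -324.87 kJ/kg
Δh = -31.2 + -800 + -324.87 = -1156.1 kJ/kg
Q = ṁ·Δh = 56.70 kg/min × -1156.1 kJ/kg = -65549 kJ/min
|Q| = 1092.5 kW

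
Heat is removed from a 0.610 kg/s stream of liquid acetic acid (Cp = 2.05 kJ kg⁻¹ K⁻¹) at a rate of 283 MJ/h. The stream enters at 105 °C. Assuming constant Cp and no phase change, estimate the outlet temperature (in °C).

Q = 283 MJ/h = 78.611 kJ/s
ΔT = Q/(ṁ·Cp) = 78.611/(0.610×2.05) = 62.864 K
T_out = 105 − 62.864 = 42.136 °C

T_out = 42.1 °C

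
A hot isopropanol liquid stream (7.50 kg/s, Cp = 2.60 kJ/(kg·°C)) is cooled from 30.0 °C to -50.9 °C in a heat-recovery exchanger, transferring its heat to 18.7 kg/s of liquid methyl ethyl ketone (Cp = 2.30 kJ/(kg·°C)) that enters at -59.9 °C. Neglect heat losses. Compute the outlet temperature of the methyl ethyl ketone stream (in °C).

T_c,out = -23.2 °C

Heat released by hot stream: Q = 7.50 × 2.60 × (30.0 − -50.9) = 1577.6 kJ/s
Energy balance on cold side (adiabatic exchanger): Q = ṁ_c·Cp_c·(T_c,out − T_c,in)
T_c,out = -59.9 + 1577.6/(18.7 × 2.30) = -23.221 °C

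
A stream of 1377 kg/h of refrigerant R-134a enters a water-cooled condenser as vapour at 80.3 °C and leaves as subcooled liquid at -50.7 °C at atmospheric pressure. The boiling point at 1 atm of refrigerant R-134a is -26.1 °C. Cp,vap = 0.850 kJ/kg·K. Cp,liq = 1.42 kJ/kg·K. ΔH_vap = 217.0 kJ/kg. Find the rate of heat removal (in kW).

Q_c = 131 kW

vapour 80.3→-26.1 °C: -90.44 kJ/kg
condensation at -26.1 °C: -217 kJ/kg
liquid -26.1→-50.7 °C: -34.932 kJ/kg
Δh = -90.44 + -217 + -34.932 = -342.37 kJ/kg
Q = ṁ·Δh = 1377 kg/h × -342.37 kJ/kg = -471450 kJ/h
|Q| = 130.96 kW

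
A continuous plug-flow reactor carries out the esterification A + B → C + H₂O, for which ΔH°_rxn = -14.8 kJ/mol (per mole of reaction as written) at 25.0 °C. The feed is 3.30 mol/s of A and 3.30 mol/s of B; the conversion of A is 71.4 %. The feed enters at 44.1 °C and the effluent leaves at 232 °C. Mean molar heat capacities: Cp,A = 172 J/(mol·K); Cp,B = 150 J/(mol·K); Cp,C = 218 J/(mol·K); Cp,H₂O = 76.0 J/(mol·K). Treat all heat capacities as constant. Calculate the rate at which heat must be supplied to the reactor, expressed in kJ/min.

Extent of reaction ξ = 0.714 × 3.30 = 2.3562 mol/s
Reaction term: ξ·ΔH°_rxn = 2.3562 × -14.8 = -34.872 kJ/s
Sensible, feed 44.1→25 °C: -20.296 kJ/s
Outlet flows (mol/s): A 0.9438, B 0.9438, C 2.3562, H₂O 2.3562
Sensible, products 25→232 °C: 206.3 kJ/s
Q = ΔH = 151.13 kJ/s = 151.13 kW
Heat supplied = 9068.1 kJ/min

Q_in = 9070 kJ/min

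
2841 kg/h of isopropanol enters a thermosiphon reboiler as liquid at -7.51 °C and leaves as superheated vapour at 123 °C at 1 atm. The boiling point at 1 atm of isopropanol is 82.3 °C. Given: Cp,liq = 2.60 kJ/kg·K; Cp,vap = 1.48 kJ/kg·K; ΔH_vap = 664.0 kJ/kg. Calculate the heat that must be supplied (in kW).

Q = 756 kW

liquid -7.51→82.3 °C: 233.51 kJ/kg
vaporisation at 82.3 °C: 664 kJ/kg
vapour 82.3→123 °C: 60.236 kJ/kg
Δh = 233.51 + 664 + 60.236 = 957.74 kJ/kg
Q = ṁ·Δh = 2841 kg/h × 957.74 kJ/kg = 2.7209e+06 kJ/h
|Q| = 755.82 kW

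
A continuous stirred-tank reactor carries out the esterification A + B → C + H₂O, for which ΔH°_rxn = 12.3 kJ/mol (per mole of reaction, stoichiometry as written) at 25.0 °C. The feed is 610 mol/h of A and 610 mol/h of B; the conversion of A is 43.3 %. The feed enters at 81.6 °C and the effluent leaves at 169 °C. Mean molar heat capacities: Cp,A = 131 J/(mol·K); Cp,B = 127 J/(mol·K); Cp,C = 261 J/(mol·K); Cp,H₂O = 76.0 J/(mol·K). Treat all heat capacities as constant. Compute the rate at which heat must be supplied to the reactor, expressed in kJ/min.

Q_in = 333 kJ/min

Extent of reaction ξ = 0.433 × 610 = 264.13 mol/h
Reaction term: ξ·ΔH°_rxn = 264.13 × 12.3 = 3248.8 kJ/h
Sensible, feed 81.6→25 °C: -8907.7 kJ/h
Outlet flows (mol/h): A 345.87, B 345.87, C 264.13, H₂O 264.13
Sensible, products 25→169 °C: 25667 kJ/h
Q = ΔH = 20009 kJ/h = 5.5579 kW
Heat supplied = 333.48 kJ/min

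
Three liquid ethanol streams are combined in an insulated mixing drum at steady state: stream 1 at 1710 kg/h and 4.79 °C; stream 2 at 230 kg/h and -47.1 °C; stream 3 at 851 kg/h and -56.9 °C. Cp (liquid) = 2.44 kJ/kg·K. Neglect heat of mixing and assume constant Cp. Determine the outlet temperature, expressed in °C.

No heat crosses the boundary, so H_out = H_in.
T_out = Σ ṁᵢCp,ᵢTᵢ / Σ ṁᵢCp,ᵢ
      = -124600 / 6810 = -18.296 °C

T_out = -18.3 °C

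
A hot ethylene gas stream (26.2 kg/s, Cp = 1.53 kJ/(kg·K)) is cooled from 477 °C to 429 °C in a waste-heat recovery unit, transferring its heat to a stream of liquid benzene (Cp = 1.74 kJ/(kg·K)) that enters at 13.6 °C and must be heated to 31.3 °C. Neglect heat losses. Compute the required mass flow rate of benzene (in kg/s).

Heat released by hot stream: Q = 26.2 × 1.53 × (477 − 429) = 1924.1 kJ/s
Energy balance on cold side (adiabatic exchanger): Q = ṁ_c·Cp_c·(T_c,out − T_c,in)
ṁ_c = 1924.1 / [1.74 × (31.3 − 13.6)] = 62.476 kg/s

ṁ_c = 62.5 kg/s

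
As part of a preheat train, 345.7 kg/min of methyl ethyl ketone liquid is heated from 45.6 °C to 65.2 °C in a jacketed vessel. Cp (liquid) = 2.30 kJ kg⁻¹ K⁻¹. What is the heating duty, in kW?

Q = 260 kW

Q = ṁ·Cp·ΔT = 345.7 × 2.30 × (65.2 − 45.6) = 15584 kJ/min
Converting: 15584 / 60 s = 259.74 kW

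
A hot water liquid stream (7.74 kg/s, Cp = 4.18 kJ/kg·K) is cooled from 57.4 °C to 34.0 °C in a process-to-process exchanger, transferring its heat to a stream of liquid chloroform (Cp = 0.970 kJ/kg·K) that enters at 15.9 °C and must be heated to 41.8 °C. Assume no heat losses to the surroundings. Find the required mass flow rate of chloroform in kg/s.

Heat released by hot stream: Q = 7.74 × 4.18 × (57.4 − 34.0) = 757.06 kJ/s
Energy balance on cold side (adiabatic exchanger): Q = ṁ_c·Cp_c·(T_c,out − T_c,in)
ṁ_c = 757.06 / [0.970 × (41.8 − 15.9)] = 30.134 kg/s

ṁ_c = 30.1 kg/s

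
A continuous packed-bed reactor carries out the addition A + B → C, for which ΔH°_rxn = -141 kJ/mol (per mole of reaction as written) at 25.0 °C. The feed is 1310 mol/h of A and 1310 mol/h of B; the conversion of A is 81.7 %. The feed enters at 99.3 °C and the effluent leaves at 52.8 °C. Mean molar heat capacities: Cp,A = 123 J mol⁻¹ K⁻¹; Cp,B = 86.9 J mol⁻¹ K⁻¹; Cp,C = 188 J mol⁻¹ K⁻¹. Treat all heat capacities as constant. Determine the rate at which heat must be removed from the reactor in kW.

Q_out = 45.7 kW

Extent of reaction ξ = 0.817 × 1310 = 1070.3 mol/h
Reaction term: ξ·ΔH°_rxn = 1070.3 × -141 = -150910 kJ/h
Sensible, feed 99.3→25 °C: -20430 kJ/h
Outlet flows (mol/h): A 239.73, B 239.73, C 1070.3
Sensible, products 25→52.8 °C: 6992.5 kJ/h
Q = ΔH = -164350 kJ/h = -45.652 kW
Heat removed = 45.652 kW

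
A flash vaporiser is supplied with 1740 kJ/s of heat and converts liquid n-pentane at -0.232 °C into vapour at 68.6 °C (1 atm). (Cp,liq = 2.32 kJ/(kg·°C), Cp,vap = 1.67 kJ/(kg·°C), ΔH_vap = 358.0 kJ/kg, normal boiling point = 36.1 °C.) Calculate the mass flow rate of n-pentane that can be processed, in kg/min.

ṁ = 210 kg/min

Δh = 2.32×(36.1−-0.232) + 358.0 + 1.67×(68.6−36.1) = 496.57 kJ/kg
Q = 1740 kJ/s = 1740 kJ/s = 104400 kJ/min
ṁ = Q/Δh = 104400 / 496.57 = 210.24 kg/min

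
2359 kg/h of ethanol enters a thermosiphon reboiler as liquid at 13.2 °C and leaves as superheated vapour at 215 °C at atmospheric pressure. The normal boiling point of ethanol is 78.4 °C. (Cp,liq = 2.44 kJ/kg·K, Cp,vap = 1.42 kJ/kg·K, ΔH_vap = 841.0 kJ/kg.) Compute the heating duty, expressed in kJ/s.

Q = 782 kJ/s

liquid 13.2→78.4 °C: 159.09 kJ/kg
vaporisation at 78.4 °C: 841 kJ/kg
vapour 78.4→215 °C: 193.97 kJ/kg
Δh = 159.09 + 841 + 193.97 = 1194.1 kJ/kg
Q = ṁ·Δh = 2359 kg/h × 1194.1 kJ/kg = 2.8168e+06 kJ/h
|Q| = 782.44 kW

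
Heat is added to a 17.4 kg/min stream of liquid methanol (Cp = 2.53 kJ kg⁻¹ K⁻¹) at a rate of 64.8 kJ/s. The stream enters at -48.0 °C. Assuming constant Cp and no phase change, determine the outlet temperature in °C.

T_out = 40.3 °C

Q = 64.8 kJ/s = 3888 kJ/min
ΔT = Q/(ṁ·Cp) = 3888/(17.4×2.53) = 88.319 K
T_out = -48.0 + 88.319 = 40.319 °C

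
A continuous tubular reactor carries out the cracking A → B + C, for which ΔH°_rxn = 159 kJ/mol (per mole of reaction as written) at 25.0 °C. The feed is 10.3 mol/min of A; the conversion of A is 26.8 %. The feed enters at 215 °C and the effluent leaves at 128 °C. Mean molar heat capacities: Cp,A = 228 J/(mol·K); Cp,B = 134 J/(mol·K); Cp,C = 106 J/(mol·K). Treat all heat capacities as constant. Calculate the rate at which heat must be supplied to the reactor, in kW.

Q_in = 3.97 kW

Extent of reaction ξ = 0.268 × 10.3 = 2.7604 mol/min
Reaction term: ξ·ΔH°_rxn = 2.7604 × 159 = 438.9 kJ/min
Sensible, feed 215→25 °C: -446.2 kJ/min
Outlet flows (mol/min): A 7.5396, B 2.7604, C 2.7604
Sensible, products 25→128 °C: 245.3 kJ/min
Q = ΔH = 238 kJ/min = 3.9667 kW
Heat supplied = 3.9667 kW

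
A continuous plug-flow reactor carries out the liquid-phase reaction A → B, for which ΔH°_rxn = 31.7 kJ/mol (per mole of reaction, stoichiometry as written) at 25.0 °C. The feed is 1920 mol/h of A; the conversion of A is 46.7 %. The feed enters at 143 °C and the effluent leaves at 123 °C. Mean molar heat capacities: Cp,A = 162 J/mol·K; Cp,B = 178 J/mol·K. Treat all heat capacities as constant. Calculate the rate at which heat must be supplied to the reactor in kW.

Extent of reaction ξ = 0.467 × 1920 = 896.64 mol/h
Reaction term: ξ·ΔH°_rxn = 896.64 × 31.7 = 28423 kJ/h
Sensible, feed 143→25 °C: -36703 kJ/h
Outlet flows (mol/h): A 1023.4, B 896.64
Sensible, products 25→123 °C: 31888 kJ/h
Q = ΔH = 23609 kJ/h = 6.5579 kW
Heat supplied = 6.5579 kW

Q_in = 6.56 kW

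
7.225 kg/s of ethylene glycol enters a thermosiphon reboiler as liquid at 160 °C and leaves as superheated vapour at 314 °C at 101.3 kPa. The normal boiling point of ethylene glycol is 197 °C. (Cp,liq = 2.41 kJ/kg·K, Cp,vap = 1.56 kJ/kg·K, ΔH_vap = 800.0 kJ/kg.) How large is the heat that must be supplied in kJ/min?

liquid 160→197 °C: 89.17 kJ/kg
vaporisation at 197 °C: 800 kJ/kg
vapour 197→314 °C: 182.52 kJ/kg
Δh = 89.17 + 800 + 182.52 = 1071.7 kJ/kg
Q = ṁ·Δh = 7.225 kg/s × 1071.7 kJ/kg = 7743 kJ/s
|Q| = 7743 kW = 464580 kJ/min

Q = 465000 kJ/min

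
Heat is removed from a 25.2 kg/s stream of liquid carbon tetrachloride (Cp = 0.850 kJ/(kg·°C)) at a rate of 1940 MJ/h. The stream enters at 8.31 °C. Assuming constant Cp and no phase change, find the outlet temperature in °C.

Q = 1940 MJ/h = 538.89 kJ/s
ΔT = Q/(ṁ·Cp) = 538.89/(25.2×0.850) = 25.158 K
T_out = 8.31 − 25.158 = -16.848 °C

T_out = -16.8 °C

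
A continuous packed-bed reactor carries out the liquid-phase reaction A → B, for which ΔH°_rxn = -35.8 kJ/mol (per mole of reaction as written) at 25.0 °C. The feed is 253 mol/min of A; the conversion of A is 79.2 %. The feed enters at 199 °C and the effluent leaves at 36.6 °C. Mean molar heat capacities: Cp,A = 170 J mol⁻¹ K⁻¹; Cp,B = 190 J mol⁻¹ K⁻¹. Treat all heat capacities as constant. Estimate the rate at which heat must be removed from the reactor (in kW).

Extent of reaction ξ = 0.792 × 253 = 200.38 mol/min
Reaction term: ξ·ΔH°_rxn = 200.38 × -35.8 = -7173.5 kJ/min
Sensible, feed 199→25 °C: -7483.7 kJ/min
Outlet flows (mol/min): A 52.624, B 200.38
Sensible, products 25→36.6 °C: 545.4 kJ/min
Q = ΔH = -14112 kJ/min = -235.2 kW
Heat removed = 235.2 kW

Q_out = 235 kW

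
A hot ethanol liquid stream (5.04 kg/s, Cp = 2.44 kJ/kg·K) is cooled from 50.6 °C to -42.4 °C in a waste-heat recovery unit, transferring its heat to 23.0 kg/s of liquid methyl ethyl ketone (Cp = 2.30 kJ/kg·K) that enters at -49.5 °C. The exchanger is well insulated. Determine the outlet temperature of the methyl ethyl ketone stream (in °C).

Heat released by hot stream: Q = 5.04 × 2.44 × (50.6 − -42.4) = 1143.7 kJ/s
Energy balance on cold side (adiabatic exchanger): Q = ṁ_c·Cp_c·(T_c,out − T_c,in)
T_c,out = -49.5 + 1143.7/(23.0 × 2.30) = -27.88 °C

T_c,out = -27.9 °C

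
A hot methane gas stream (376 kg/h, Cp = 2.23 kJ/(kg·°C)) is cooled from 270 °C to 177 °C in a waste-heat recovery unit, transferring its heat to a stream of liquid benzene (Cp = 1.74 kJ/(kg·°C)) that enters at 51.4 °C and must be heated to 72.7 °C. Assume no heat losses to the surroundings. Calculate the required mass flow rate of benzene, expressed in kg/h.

Heat released by hot stream: Q = 376 × 2.23 × (270 − 177) = 77979 kJ/h
Energy balance on cold side (adiabatic exchanger): Q = ṁ_c·Cp_c·(T_c,out − T_c,in)
ṁ_c = 77979 / [1.74 × (72.7 − 51.4)] = 2104 kg/h

ṁ_c = 2100 kg/h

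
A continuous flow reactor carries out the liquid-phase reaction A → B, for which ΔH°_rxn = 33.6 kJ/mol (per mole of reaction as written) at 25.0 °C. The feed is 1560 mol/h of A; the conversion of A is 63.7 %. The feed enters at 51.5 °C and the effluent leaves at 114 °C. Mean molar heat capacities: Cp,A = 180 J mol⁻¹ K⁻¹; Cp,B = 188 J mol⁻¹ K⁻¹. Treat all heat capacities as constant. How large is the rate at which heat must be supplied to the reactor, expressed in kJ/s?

Extent of reaction ξ = 0.637 × 1560 = 993.72 mol/h
Reaction term: ξ·ΔH°_rxn = 993.72 × 33.6 = 33389 kJ/h
Sensible, feed 51.5→25 °C: -7441.2 kJ/h
Outlet flows (mol/h): A 566.28, B 993.72
Sensible, products 25→114 °C: 25699 kJ/h
Q = ΔH = 51647 kJ/h = 14.346 kW
Heat supplied = 14.346 kJ/s

Q_in = 14.3 kJ/s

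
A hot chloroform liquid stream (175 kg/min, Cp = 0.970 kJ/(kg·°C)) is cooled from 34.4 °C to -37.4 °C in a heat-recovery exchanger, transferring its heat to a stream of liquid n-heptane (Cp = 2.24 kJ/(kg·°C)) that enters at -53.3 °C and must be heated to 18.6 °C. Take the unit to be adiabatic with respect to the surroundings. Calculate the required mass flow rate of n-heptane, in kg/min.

Heat released by hot stream: Q = 175 × 0.970 × (34.4 − -37.4) = 12188 kJ/min
Energy balance on cold side (adiabatic exchanger): Q = ṁ_c·Cp_c·(T_c,out − T_c,in)
ṁ_c = 12188 / [2.24 × (18.6 − -53.3)] = 75.676 kg/min

ṁ_c = 75.7 kg/min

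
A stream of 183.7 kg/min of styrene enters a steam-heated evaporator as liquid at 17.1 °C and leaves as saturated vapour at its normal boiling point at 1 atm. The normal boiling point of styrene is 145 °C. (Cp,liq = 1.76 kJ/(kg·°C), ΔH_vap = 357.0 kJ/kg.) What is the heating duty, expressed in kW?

Q = 1780 kW

liquid 17.1→145 °C: 225.1 kJ/kg
vaporisation at 145 °C: 357 kJ/kg
Δh = 225.1 + 357 = 582.1 kJ/kg
Q = ṁ·Δh = 183.7 kg/min × 582.1 kJ/kg = 106930 kJ/min
|Q| = 1782.2 kW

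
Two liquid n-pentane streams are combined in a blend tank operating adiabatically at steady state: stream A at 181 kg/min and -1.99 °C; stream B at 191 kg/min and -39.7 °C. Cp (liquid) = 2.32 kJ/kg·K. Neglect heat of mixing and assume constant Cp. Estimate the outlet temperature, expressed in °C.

Energy balance with Q = 0: Σ ṁᵢCp,ᵢ(T_out − Tᵢ) = 0
Σ ṁᵢCp,ᵢTᵢ = 181×2.32×-1.99 + 191×2.32×-39.7 = -18428
Σ ṁᵢCp,ᵢ = 181×2.32 + 191×2.32 = 863.04
T_out = -18428 / 863.04 = -21.352 °C

T_out = -21.4 °C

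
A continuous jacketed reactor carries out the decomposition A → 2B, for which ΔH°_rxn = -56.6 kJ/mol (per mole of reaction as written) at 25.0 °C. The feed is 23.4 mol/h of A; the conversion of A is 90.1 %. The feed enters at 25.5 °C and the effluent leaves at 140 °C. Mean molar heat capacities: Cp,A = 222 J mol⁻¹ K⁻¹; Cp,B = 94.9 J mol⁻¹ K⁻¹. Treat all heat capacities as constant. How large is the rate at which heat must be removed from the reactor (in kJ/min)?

Q_out = 11.3 kJ/min

Extent of reaction ξ = 0.901 × 23.4 = 21.083 mol/h
Reaction term: ξ·ΔH°_rxn = 21.083 × -56.6 = -1193.3 kJ/h
Sensible, feed 25.5→25 °C: -2.5974 kJ/h
Outlet flows (mol/h): A 2.3166, B 42.167
Sensible, products 25→140 °C: 519.33 kJ/h
Q = ΔH = -676.59 kJ/h = -0.18794 kW
Heat removed = 11.276 kJ/min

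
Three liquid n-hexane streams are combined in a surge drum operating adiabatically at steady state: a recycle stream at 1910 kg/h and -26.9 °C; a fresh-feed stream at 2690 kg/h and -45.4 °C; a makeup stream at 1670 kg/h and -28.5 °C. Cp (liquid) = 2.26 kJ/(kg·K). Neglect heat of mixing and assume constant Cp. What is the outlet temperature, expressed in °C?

T_out = -35.3 °C

No heat crosses the boundary, so H_out = H_in.
T_out = Σ ṁᵢCp,ᵢTᵢ / Σ ṁᵢCp,ᵢ
      = -499690 / 14170 = -35.263 °C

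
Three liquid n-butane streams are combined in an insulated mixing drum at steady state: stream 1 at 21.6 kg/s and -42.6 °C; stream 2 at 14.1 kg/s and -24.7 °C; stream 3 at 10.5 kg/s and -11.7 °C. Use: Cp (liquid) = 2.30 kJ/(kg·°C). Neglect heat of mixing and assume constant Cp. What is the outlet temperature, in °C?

T_out = -30.1 °C

No heat crosses the boundary, so H_out = H_in.
Σ ṁᵢCp,ᵢTᵢ = 21.6×2.30×-42.6 + 14.1×2.30×-24.7 + 10.5×2.30×-11.7 = -3199.9
Σ ṁᵢCp,ᵢ = 21.6×2.30 + 14.1×2.30 + 10.5×2.30 = 106.26
T_out = -3199.9 / 106.26 = -30.114 °C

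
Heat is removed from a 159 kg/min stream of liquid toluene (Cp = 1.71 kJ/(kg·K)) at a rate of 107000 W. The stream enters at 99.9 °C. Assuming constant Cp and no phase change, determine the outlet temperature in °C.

Q = 107000 W = 6420 kJ/min
ΔT = Q/(ṁ·Cp) = 6420/(159×1.71) = 23.612 K
T_out = 99.9 − 23.612 = 76.288 °C

T_out = 76.3 °C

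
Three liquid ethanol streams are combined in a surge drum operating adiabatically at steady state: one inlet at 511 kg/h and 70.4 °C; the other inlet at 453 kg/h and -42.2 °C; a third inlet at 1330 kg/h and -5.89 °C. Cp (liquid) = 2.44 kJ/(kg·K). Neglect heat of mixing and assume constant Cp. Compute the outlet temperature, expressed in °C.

T_out = 3.93 °C

Energy balance with Q = 0: Σ ṁᵢCp,ᵢ(T_out − Tᵢ) = 0
Σ ṁᵢCp,ᵢTᵢ = 511×2.44×70.4 + 453×2.44×-42.2 + 1330×2.44×-5.89 = 22019
Σ ṁᵢCp,ᵢ = 511×2.44 + 453×2.44 + 1330×2.44 = 5597.4
T_out = 22019 / 5597.4 = 3.9338 °C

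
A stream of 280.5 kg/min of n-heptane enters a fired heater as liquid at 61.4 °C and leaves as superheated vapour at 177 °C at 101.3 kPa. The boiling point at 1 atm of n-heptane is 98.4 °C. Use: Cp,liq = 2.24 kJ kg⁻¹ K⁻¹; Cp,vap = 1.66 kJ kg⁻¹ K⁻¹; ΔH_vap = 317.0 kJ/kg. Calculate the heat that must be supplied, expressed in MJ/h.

liquid 61.4→98.4 °C: 82.88 kJ/kg
vaporisation at 98.4 °C: 317 kJ/kg
vapour 98.4→177 °C: 130.48 kJ/kg
Δh = 82.88 + 317 + 130.48 = 530.36 kJ/kg
Q = ṁ·Δh = 280.5 kg/min × 530.36 kJ/kg = 148760 kJ/min
|Q| = 2479.4 kW = 8925.9 MJ/h

Q = 8930 MJ/h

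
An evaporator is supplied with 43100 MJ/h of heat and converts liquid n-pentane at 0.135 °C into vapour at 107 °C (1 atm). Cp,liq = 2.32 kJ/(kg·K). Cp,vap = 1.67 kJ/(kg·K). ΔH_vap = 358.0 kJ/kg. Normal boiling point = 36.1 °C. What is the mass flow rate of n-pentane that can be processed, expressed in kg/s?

Δh = 2.32×(36.1−0.135) + 358.0 + 1.67×(107−36.1) = 559.84 kJ/kg
Q = 43100 MJ/h = 11972 kJ/s = 11972 kJ/s
ṁ = Q/Δh = 11972 / 559.84 = 21.385 kg/s

ṁ = 21.4 kg/s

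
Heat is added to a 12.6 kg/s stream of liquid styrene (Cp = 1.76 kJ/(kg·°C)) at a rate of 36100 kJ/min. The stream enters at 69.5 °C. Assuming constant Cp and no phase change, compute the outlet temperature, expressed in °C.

T_out = 96.6 °C

Q = 36100 kJ/min = 601.67 kJ/s
ΔT = Q/(ṁ·Cp) = 601.67/(12.6×1.76) = 27.131 K
T_out = 69.5 + 27.131 = 96.631 °C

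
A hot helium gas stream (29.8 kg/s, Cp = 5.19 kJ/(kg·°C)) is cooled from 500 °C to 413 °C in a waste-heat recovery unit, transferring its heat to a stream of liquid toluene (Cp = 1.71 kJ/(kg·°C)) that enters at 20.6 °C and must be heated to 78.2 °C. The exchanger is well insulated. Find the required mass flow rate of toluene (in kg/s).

ṁ_c = 137 kg/s

Heat released by hot stream: Q = 29.8 × 5.19 × (500 − 413) = 13456 kJ/s
Energy balance on cold side (adiabatic exchanger): Q = ṁ_c·Cp_c·(T_c,out − T_c,in)
ṁ_c = 13456 / [1.71 × (78.2 − 20.6)] = 136.61 kg/s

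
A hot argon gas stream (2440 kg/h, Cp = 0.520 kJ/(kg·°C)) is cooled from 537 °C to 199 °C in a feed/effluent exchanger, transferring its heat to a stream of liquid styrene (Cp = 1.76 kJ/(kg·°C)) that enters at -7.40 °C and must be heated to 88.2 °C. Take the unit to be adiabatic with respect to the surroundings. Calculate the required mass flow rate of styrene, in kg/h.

Heat released by hot stream: Q = 2440 × 0.520 × (537 − 199) = 428850 kJ/h
Energy balance on cold side (adiabatic exchanger): Q = ṁ_c·Cp_c·(T_c,out − T_c,in)
ṁ_c = 428850 / [1.76 × (88.2 − -7.40)] = 2548.8 kg/h

ṁ_c = 2550 kg/h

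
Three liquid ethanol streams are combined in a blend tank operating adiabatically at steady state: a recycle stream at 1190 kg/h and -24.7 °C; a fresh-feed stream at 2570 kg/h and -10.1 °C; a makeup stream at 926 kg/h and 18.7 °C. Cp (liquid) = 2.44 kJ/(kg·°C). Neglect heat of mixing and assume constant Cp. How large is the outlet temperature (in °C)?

T_out = -8.12 °C

No heat crosses the boundary, so H_out = H_in.
T_out = Σ ṁᵢCp,ᵢTᵢ / Σ ṁᵢCp,ᵢ
      = -92802 / 11434 = -8.1165 °C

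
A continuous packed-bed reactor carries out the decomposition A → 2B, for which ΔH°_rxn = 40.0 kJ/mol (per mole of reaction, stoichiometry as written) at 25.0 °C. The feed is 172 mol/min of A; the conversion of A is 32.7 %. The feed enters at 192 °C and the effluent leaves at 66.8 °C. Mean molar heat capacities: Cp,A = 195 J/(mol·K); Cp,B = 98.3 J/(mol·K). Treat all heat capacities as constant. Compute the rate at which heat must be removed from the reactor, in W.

Q_out = 32400 W

Extent of reaction ξ = 0.327 × 172 = 56.244 mol/min
Reaction term: ξ·ΔH°_rxn = 56.244 × 40.0 = 2249.8 kJ/min
Sensible, feed 192→25 °C: -5601.2 kJ/min
Outlet flows (mol/min): A 115.76, B 112.49
Sensible, products 25→66.8 °C: 1405.7 kJ/min
Q = ΔH = -1945.7 kJ/min = -32.428 kW
Heat removed = 32428 W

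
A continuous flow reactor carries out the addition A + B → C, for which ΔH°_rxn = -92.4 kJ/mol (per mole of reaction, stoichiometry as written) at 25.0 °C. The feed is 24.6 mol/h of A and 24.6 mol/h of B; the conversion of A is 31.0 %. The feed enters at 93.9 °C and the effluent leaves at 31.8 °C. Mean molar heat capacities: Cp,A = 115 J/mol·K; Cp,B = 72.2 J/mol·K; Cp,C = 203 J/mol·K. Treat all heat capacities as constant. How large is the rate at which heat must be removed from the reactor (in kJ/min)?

Extent of reaction ξ = 0.310 × 24.6 = 7.626 mol/h
Reaction term: ξ·ΔH°_rxn = 7.626 × -92.4 = -704.64 kJ/h
Sensible, feed 93.9→25 °C: -317.29 kJ/h
Outlet flows (mol/h): A 16.974, B 16.974, C 7.626
Sensible, products 25→31.8 °C: 32.134 kJ/h
Q = ΔH = -989.8 kJ/h = -0.27494 kW
Heat removed = 16.497 kJ/min

Q_out = 16.5 kJ/min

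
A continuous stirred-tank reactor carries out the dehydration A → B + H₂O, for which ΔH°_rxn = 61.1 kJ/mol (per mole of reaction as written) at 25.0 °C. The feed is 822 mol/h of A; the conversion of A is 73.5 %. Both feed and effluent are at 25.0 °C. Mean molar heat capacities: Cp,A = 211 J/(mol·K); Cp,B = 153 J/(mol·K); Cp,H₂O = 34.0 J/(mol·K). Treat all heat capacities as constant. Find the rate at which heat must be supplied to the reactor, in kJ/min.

Q_in = 615 kJ/min

Extent of reaction ξ = 0.735 × 822 = 604.17 mol/h
Reaction term: ξ·ΔH°_rxn = 604.17 × 61.1 = 36915 kJ/h
Q = ΔH = 36915 kJ/h = 10.254 kW
Heat supplied = 615.25 kJ/min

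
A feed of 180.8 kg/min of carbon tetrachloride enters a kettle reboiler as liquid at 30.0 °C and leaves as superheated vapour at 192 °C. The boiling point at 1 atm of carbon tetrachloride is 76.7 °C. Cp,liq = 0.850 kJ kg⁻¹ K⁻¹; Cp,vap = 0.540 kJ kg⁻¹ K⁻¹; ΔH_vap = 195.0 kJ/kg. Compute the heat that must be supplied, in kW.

Q = 895 kW

liquid 30.0→76.7 °C: 39.695 kJ/kg
vaporisation at 76.7 °C: 195 kJ/kg
vapour 76.7→192 °C: 62.262 kJ/kg
Δh = 39.695 + 195 + 62.262 = 296.96 kJ/kg
Q = ṁ·Δh = 180.8 kg/min × 296.96 kJ/kg = 53690 kJ/min
|Q| = 894.83 kW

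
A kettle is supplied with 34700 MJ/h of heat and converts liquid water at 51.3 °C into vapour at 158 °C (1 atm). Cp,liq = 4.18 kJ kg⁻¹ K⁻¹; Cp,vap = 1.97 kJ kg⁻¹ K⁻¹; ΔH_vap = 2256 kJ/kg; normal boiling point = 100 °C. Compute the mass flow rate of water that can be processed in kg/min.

Δh = 4.18×(100−51.3) + 2256 + 1.97×(158−100) = 2573.8 kJ/kg
Q = 34700 MJ/h = 9638.9 kJ/s = 578330 kJ/min
ṁ = Q/Δh = 578330 / 2573.8 = 224.7 kg/min

ṁ = 225 kg/min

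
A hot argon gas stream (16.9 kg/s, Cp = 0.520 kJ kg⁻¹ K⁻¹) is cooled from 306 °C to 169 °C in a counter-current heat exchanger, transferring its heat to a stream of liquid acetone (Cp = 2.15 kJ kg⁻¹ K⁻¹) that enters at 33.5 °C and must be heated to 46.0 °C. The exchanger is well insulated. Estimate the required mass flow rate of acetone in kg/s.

Heat released by hot stream: Q = 16.9 × 0.520 × (306 − 169) = 1204 kJ/s
Energy balance on cold side (adiabatic exchanger): Q = ṁ_c·Cp_c·(T_c,out − T_c,in)
ṁ_c = 1204 / [2.15 × (46.0 − 33.5)] = 44.798 kg/s

ṁ_c = 44.8 kg/s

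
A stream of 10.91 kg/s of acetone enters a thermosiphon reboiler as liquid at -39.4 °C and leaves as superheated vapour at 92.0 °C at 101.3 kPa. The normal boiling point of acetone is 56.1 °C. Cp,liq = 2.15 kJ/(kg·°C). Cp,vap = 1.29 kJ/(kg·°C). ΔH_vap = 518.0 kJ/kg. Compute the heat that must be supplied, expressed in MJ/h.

liquid -39.4→56.1 °C: 205.32 kJ/kg
vaporisation at 56.1 °C: 518 kJ/kg
vapour 56.1→92.0 °C: 46.311 kJ/kg
Δh = 205.32 + 518 + 46.311 = 769.64 kJ/kg
Q = ṁ·Δh = 10.91 kg/s × 769.64 kJ/kg = 8396.7 kJ/s
|Q| = 8396.7 kW = 30228 MJ/h

Q = 30200 MJ/h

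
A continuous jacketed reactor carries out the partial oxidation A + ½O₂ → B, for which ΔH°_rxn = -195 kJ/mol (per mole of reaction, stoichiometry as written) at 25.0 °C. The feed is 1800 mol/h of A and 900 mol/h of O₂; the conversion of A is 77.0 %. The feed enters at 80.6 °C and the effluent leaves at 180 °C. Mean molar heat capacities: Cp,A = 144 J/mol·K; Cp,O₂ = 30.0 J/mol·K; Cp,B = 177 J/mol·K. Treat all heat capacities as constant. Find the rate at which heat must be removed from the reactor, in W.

Q_out = 66100 W

Extent of reaction ξ = 0.770 × 1800 = 1386 mol/h
Reaction term: ξ·ΔH°_rxn = 1386 × -195 = -270270 kJ/h
Sensible, feed 80.6→25 °C: -15913 kJ/h
Outlet flows (mol/h): A 414, O₂ 207, B 1386
Sensible, products 25→180 °C: 48228 kJ/h
Q = ΔH = -237950 kJ/h = -66.099 kW
Heat removed = 66099 W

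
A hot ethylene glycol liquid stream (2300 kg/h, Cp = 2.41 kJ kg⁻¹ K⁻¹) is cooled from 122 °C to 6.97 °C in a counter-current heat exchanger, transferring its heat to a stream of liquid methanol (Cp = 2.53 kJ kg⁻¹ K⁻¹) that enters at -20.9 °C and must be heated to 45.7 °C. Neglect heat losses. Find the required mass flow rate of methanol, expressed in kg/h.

Heat released by hot stream: Q = 2300 × 2.41 × (122 − 6.97) = 637610 kJ/h
Energy balance on cold side (adiabatic exchanger): Q = ṁ_c·Cp_c·(T_c,out − T_c,in)
ṁ_c = 637610 / [2.53 × (45.7 − -20.9)] = 3784.1 kg/h

ṁ_c = 3780 kg/h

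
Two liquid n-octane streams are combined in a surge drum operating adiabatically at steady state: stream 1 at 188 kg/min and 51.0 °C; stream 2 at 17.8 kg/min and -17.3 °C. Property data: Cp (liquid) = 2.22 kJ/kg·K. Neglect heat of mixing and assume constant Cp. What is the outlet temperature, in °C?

No heat crosses the boundary, so H_out = H_in.
Σ ṁᵢCp,ᵢTᵢ = 188×2.22×51.0 + 17.8×2.22×-17.3 = 20602
Σ ṁᵢCp,ᵢ = 188×2.22 + 17.8×2.22 = 456.88
T_out = 20602 / 456.88 = 45.093 °C

T_out = 45.1 °C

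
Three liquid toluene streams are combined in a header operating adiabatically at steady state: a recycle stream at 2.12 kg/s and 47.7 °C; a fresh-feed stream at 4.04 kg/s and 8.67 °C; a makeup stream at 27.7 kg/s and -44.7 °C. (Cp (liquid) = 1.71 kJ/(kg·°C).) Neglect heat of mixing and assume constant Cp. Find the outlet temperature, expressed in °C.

Energy balance with Q = 0: Σ ṁᵢCp,ᵢ(T_out − Tᵢ) = 0
T_out = Σ ṁᵢCp,ᵢTᵢ / Σ ṁᵢCp,ᵢ
      = -1884.5 / 57.901 = -32.547 °C

T_out = -32.5 °C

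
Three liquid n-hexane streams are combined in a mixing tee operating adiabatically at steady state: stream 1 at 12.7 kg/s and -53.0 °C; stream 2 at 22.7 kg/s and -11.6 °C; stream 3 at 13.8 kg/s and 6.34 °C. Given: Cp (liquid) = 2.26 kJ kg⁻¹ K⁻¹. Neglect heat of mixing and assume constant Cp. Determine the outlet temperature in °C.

T_out = -17.3 °C

No heat crosses the boundary, so H_out = H_in.
T_out = Σ ṁᵢCp,ᵢTᵢ / Σ ṁᵢCp,ᵢ
      = -1918.6 / 111.19 = -17.255 °C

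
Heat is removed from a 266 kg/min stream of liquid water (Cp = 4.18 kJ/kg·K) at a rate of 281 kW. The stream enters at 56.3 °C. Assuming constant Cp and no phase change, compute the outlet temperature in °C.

Q = 281 kW = 16860 kJ/min
ΔT = Q/(ṁ·Cp) = 16860/(266×4.18) = 15.164 K
T_out = 56.3 − 15.164 = 41.136 °C

T_out = 41.1 °C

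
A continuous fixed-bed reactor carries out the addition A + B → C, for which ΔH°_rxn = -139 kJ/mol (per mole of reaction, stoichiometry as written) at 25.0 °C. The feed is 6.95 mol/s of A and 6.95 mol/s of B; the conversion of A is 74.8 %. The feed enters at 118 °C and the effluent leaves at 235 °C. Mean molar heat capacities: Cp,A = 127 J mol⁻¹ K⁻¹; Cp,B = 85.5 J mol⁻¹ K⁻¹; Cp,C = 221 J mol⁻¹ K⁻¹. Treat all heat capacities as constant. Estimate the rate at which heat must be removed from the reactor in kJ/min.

Q_out = 32400 kJ/min

Extent of reaction ξ = 0.748 × 6.95 = 5.1986 mol/s
Reaction term: ξ·ΔH°_rxn = 5.1986 × -139 = -722.61 kJ/s
Sensible, feed 118→25 °C: -137.35 kJ/s
Outlet flows (mol/s): A 1.7514, B 1.7514, C 5.1986
Sensible, products 25→235 °C: 319.42 kJ/s
Q = ΔH = -540.53 kJ/s = -540.53 kW
Heat removed = 32432 kJ/min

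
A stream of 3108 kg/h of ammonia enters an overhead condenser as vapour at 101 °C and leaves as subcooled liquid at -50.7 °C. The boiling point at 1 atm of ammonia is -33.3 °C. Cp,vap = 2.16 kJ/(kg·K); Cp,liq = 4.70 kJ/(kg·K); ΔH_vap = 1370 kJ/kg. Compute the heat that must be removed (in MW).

Q_c = 1.50 MW

vapour 101→-33.3 °C: -290.09 kJ/kg
condensation at -33.3 °C: -1370 kJ/kg
liquid -33.3→-50.7 °C: -81.78 kJ/kg
Δh = -290.09 + -1370 + -81.78 = -1741.9 kJ/kg
Q = ṁ·Δh = 3108 kg/h × -1741.9 kJ/kg = -5.4137e+06 kJ/h
|Q| = 1503.8 kW = 1.5038 MW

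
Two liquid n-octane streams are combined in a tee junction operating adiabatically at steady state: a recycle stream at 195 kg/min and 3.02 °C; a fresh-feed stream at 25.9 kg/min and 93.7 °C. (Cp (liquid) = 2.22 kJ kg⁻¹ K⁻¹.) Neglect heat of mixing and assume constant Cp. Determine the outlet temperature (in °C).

Adiabatic, steady state ⇒ Σ ṁᵢCp,ᵢ(T_out − Tᵢ) = 0
Σ ṁᵢCp,ᵢTᵢ = 195×2.22×3.02 + 25.9×2.22×93.7 = 6694.9
Σ ṁᵢCp,ᵢ = 195×2.22 + 25.9×2.22 = 490.4
T_out = 6694.9 / 490.4 = 13.652 °C

T_out = 13.7 °C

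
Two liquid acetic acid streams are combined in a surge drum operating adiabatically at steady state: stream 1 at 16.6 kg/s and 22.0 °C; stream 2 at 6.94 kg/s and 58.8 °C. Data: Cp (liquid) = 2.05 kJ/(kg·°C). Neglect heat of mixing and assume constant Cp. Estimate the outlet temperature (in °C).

T_out = 32.8 °C

No heat crosses the boundary, so H_out = H_in.
T_out = Σ ṁᵢCp,ᵢTᵢ / Σ ṁᵢCp,ᵢ
      = 1585.2 / 48.257 = 32.849 °C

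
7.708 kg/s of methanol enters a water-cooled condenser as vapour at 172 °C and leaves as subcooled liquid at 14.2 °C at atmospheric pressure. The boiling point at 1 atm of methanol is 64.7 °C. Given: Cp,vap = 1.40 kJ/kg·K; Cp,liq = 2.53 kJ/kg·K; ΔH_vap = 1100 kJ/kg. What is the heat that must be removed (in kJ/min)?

Q_c = 637000 kJ/min

vapour 172→64.7 °C: -150.22 kJ/kg
condensation at 64.7 °C: -1100 kJ/kg
liquid 64.7→14.2 °C: -127.76 kJ/kg
Δh = -150.22 + -1100 + -127.76 = -1378 kJ/kg
Q = ṁ·Δh = 7.708 kg/s × -1378 kJ/kg = -10622 kJ/s
|Q| = 10622 kW = 637290 kJ/min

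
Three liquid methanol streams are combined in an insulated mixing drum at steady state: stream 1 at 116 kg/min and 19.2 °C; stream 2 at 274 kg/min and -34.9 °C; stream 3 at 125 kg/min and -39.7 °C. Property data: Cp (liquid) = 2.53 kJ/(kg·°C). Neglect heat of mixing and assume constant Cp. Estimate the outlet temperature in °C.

T_out = -23.9 °C

No heat crosses the boundary, so H_out = H_in.
T_out = Σ ṁᵢCp,ᵢTᵢ / Σ ṁᵢCp,ᵢ
      = -31114 / 1302.9 = -23.879 °C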